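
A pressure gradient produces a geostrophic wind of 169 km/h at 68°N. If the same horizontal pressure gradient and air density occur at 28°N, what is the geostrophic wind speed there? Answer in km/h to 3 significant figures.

334 km/h

With the same pressure gradient and density, V_g ∝ 1/f ∝ 1/sin φ.
V₂ = V₁ · sin φ₁ / sin φ₂ = 169 × sin 68° / sin 28°
V₂ = 169 × 0.9272/0.4695 = 334 km/h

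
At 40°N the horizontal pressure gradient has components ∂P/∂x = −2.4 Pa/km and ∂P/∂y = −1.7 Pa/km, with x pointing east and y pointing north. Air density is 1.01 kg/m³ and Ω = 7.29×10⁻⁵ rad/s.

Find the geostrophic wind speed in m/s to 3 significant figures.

31.1 m/s

Coriolis parameter at 40°N:
f = 2Ω sin φ = 2 × 7.29×10⁻⁵ × sin 40° = 9.37×10⁻⁵ s⁻¹
Component geostrophic relations (x east, y north):
u_g = −(1/(fρ)) ∂P/∂y,  v_g = (1/(fρ)) ∂P/∂x
u_g = −(−1.7×10⁻³)/(9.37×10⁻⁵ × 1.01) = 18.0 m/s;  v_g = (−2.4×10⁻³)/(9.37×10⁻⁵ × 1.01) = −25.4 m/s
|V_g| = √(u_g² + v_g²) = 31.1 m/s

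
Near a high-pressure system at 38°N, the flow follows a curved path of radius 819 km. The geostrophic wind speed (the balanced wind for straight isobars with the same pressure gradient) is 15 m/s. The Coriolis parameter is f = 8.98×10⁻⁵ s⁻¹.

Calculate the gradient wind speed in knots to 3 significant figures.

Around a high, pressure-gradient force acts outward with centrifugal, so Coriolis balances both:
fV = (1/ρ)|∂P/∂n| + V²/R  →  V² − fR·V + fR·V_g = 0
With fR = 8.98×10⁻⁵ × 819×10³ m = 73.5 m/s:
V = [fR − √((fR)² − 4 fR V_g)]/2 = [73.5 − √(73.5² − 4×73.5×15)]/2 = 21 m/s
Supergeostrophic (V > V_g = 15 m/s), as expected around a high.
Converting: 21 m/s × 1.944 = 40.8 knots

40.8 knots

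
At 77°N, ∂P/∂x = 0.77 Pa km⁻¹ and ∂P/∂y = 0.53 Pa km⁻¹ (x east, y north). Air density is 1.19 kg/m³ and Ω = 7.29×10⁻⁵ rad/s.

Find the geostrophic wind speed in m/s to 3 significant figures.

Coriolis parameter at 77°N:
f = 2Ω sin φ = 2 × 7.29×10⁻⁵ × sin 77° = 1.42×10⁻⁴ s⁻¹
Component geostrophic relations (x east, y north):
u_g = −(1/(fρ)) ∂P/∂y,  v_g = (1/(fρ)) ∂P/∂x
u_g = −(0.53×10⁻³)/(1.42×10⁻⁴ × 1.19) = −3.14 m/s;  v_g = (0.77×10⁻³)/(1.42×10⁻⁴ × 1.19) = 4.55 m/s
|V_g| = √(u_g² + v_g²) = 5.53 m/s

5.53 m/s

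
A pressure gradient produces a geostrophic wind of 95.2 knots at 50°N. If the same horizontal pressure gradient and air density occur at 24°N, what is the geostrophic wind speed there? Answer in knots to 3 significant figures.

With the same pressure gradient and density, V_g ∝ 1/f ∝ 1/sin φ.
V₂ = V₁ · sin φ₁ / sin φ₂ = 95.2 × sin 50° / sin 24°
V₂ = 95.2 × 0.7660/0.4067 = 179 knots

179 knots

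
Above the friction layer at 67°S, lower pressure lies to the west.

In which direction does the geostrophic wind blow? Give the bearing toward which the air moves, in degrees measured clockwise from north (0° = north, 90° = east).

The pressure-gradient force points toward the west (bearing 270°).
Geostrophic balance: in the Southern Hemisphere the Coriolis force deflects motion to the left, so the geostrophic wind blows 90° to the left of the pressure-gradient force (low pressure on the right).
Rotating 270° by 90° counterclockwise gives 180° — the wind blows toward the south.

180°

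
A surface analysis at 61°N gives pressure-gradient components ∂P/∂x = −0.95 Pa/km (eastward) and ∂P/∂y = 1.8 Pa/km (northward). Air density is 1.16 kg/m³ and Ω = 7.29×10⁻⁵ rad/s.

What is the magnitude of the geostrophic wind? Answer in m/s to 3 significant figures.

13.8 m/s

Coriolis parameter at 61°N:
f = 2Ω sin φ = 2 × 7.29×10⁻⁵ × sin 61° = 1.28×10⁻⁴ s⁻¹
Component geostrophic relations (x east, y north):
u_g = −(1/(fρ)) ∂P/∂y,  v_g = (1/(fρ)) ∂P/∂x
u_g = −(1.8×10⁻³)/(1.28×10⁻⁴ × 1.16) = −12.2 m/s;  v_g = (−0.95×10⁻³)/(1.28×10⁻⁴ × 1.16) = −6.42 m/s
|V_g| = √(u_g² + v_g²) = 13.8 m/s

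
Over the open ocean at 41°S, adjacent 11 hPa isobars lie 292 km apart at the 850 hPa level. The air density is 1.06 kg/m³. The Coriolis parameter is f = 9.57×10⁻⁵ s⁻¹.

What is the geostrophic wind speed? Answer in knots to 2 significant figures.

72 knots

Pressure gradient: |∂P/∂n| = 1100 Pa / 292000 m = 3.77×10⁻³ Pa/m
Geostrophic balance (pressure-gradient force = Coriolis force):
V_g = (1/(fρ)) |∂P/∂n| = 3.77×10⁻³ / (9.57×10⁻⁵ × 1.06) = 37.1 m/s
Converting: 37.1 m/s × 1.944 = 72 knots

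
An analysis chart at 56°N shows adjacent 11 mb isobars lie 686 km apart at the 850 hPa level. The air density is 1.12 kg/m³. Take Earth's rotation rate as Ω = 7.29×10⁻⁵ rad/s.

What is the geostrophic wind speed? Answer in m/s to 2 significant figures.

12 m/s

Coriolis parameter at 56°N:
f = 2Ω sin φ = 2 × 7.29×10⁻⁵ × sin 56° = 1.21×10⁻⁴ s⁻¹
Pressure gradient: |∂P/∂n| = 1100 Pa / 686000 m = 1.60×10⁻³ Pa/m
Geostrophic balance (pressure-gradient force = Coriolis force):
V_g = (1/(fρ)) |∂P/∂n| = 1.60×10⁻³ / (1.21×10⁻⁴ × 1.12) = 11.8 m/s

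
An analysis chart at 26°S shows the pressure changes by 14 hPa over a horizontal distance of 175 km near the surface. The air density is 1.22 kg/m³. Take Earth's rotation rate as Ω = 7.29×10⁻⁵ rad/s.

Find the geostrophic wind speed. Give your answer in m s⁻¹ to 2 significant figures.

100 m s⁻¹

Coriolis parameter at 26°S:
f = 2Ω sin φ = 2 × 7.29×10⁻⁵ × sin 26° = 6.39×10⁻⁵ s⁻¹
Pressure gradient: |∂P/∂n| = 1400 Pa / 175000 m = 8.00×10⁻³ Pa/m
Geostrophic balance (pressure-gradient force = Coriolis force):
V_g = (1/(fρ)) |∂P/∂n| = 8.00×10⁻³ / (6.39×10⁻⁵ × 1.22) = 103 m/s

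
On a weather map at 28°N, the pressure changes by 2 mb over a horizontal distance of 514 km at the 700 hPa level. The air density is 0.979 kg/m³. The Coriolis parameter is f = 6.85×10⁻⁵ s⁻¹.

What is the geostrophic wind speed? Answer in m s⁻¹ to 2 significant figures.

Pressure gradient: |∂P/∂n| = 200 Pa / 514000 m = 3.89×10⁻⁴ Pa/m
Geostrophic balance (pressure-gradient force = Coriolis force):
V_g = (1/(fρ)) |∂P/∂n| = 3.89×10⁻⁴ / (6.85×10⁻⁵ × 0.979) = 5.80 m/s

5.8 m s⁻¹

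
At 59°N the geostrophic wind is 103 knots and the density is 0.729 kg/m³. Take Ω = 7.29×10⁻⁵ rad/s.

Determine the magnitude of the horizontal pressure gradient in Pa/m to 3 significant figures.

Coriolis parameter at 59°N:
f = 2Ω sin φ = 2 × 7.29×10⁻⁵ × sin 59° = 1.25×10⁻⁴ s⁻¹
Wind speed in SI: 103 knots = 53.0 m/s
Geostrophic balance rearranged: |∂P/∂n| = f ρ V_g
|∂P/∂n| = 1.25×10⁻⁴ × 0.729 × 53.0 = 4.83×10⁻³ Pa/m

4.83×10⁻³ Pa/m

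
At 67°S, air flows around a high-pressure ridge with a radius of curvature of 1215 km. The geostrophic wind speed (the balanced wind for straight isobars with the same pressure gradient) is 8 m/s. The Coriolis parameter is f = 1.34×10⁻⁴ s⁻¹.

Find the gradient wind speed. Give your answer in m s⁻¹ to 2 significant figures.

Around a high, pressure-gradient force acts outward with centrifugal, so Coriolis balances both:
fV = (1/ρ)|∂P/∂n| + V²/R  →  V² − fR·V + fR·V_g = 0
With fR = 1.34×10⁻⁴ × 1215×10³ m = 163 m/s:
V = [fR − √((fR)² − 4 fR V_g)]/2 = [163 − √(163² − 4×163×8)]/2 = 8.44 m/s
Supergeostrophic (V > V_g = 8 m/s), as expected around a high.

8.4 m s⁻¹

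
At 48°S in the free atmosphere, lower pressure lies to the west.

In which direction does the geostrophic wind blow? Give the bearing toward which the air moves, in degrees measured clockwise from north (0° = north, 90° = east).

The pressure-gradient force points toward the west (bearing 270°).
Geostrophic balance: in the Southern Hemisphere the Coriolis force deflects motion to the left, so the geostrophic wind blows 90° to the left of the pressure-gradient force (low pressure on the right).
Rotating 270° by 90° counterclockwise gives 180° — the wind blows toward the south.

180°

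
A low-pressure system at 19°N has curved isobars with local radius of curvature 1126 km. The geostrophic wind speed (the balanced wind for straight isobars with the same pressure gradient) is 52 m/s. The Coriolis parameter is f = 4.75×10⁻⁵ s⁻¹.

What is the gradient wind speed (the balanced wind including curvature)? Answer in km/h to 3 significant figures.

117 km/h

Around a low, centrifugal force acts outward with Coriolis, so pressure-gradient force balances both:
(1/ρ)|∂P/∂n| = fV + V²/R  →  V² + fR·V − fR·V_g = 0
With fR = 4.75×10⁻⁵ × 1126×10³ m = 53.5 m/s:
V = [−fR + √((fR)² + 4 fR V_g)]/2 = [−53.5 + √(53.5² + 4×53.5×52)]/2 = 32.4 m/s
Subgeostrophic (V < V_g = 52 m/s), as expected around a low.
Converting: 32.4 m/s × 3.6 = 117 km/h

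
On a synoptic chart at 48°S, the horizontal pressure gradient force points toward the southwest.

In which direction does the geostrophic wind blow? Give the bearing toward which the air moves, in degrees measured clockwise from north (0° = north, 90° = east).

The pressure-gradient force points toward the southwest (bearing 225°).
Geostrophic balance: in the Southern Hemisphere the Coriolis force deflects motion to the left, so the geostrophic wind blows 90° to the left of the pressure-gradient force (low pressure on the right).
Rotating 225° by 90° counterclockwise gives 135° — the wind blows toward the southeast.

135°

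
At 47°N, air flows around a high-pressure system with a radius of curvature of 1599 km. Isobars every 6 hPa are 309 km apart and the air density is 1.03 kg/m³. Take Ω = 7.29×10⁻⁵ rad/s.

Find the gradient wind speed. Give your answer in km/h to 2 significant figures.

Coriolis parameter at 47°N:
f = 2Ω sin φ = 2 × 7.29×10⁻⁵ × sin 47° = 1.07×10⁻⁴ s⁻¹
Pressure gradient: |∂P/∂n| = 600 Pa / 309000 m = 1.94×10⁻³ Pa/m
Geostrophic speed: V_g = |∂P/∂n|/(fρ) = 1.94×10⁻³/(1.07×10⁻⁴ × 1.03) = 17.7 m/s
Around a high, pressure-gradient force acts outward with centrifugal, so Coriolis balances both:
fV = (1/ρ)|∂P/∂n| + V²/R  →  V² − fR·V + fR·V_g = 0
With fR = 1.07×10⁻⁴ × 1599×10³ m = 171 m/s:
V = [fR − √((fR)² − 4 fR V_g)]/2 = [171 − √(171² − 4×171×17.7)]/2 = 20 m/s
Supergeostrophic (V > V_g = 17.7 m/s), as expected around a high.
Converting: 20 m/s × 3.6 = 72 km/h

72 km/h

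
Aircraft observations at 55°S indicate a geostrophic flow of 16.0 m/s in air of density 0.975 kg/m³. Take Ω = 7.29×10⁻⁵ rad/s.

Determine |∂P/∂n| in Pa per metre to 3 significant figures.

Coriolis parameter at 55°S:
f = 2Ω sin φ = 2 × 7.29×10⁻⁵ × sin 55° = 1.19×10⁻⁴ s⁻¹
Geostrophic balance rearranged: |∂P/∂n| = f ρ V_g
|∂P/∂n| = 1.19×10⁻⁴ × 0.975 × 16.0 = 1.86×10⁻³ Pa/m

1.86×10⁻³ Pa/m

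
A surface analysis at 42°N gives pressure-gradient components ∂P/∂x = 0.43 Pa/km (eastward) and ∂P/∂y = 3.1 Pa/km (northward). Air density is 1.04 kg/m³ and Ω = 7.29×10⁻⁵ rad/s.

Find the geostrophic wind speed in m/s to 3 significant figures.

30.8 m/s

Coriolis parameter at 42°N:
f = 2Ω sin φ = 2 × 7.29×10⁻⁵ × sin 42° = 9.76×10⁻⁵ s⁻¹
Component geostrophic relations (x east, y north):
u_g = −(1/(fρ)) ∂P/∂y,  v_g = (1/(fρ)) ∂P/∂x
u_g = −(3.1×10⁻³)/(9.76×10⁻⁵ × 1.04) = −30.6 m/s;  v_g = (0.43×10⁻³)/(9.76×10⁻⁵ × 1.04) = 4.24 m/s
|V_g| = √(u_g² + v_g²) = 30.8 m/s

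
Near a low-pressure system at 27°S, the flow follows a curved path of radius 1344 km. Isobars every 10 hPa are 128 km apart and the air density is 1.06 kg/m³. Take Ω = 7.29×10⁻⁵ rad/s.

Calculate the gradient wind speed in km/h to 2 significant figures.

230 km/h

Coriolis parameter at 27°S:
f = 2Ω sin φ = 2 × 7.29×10⁻⁵ × sin 27° = 6.62×10⁻⁵ s⁻¹
Pressure gradient: |∂P/∂n| = 1000 Pa / 128000 m = 7.81×10⁻³ Pa/m
Geostrophic speed: V_g = |∂P/∂n|/(fρ) = 7.81×10⁻³/(6.62×10⁻⁵ × 1.06) = 111 m/s
Around a low, centrifugal force acts outward with Coriolis, so pressure-gradient force balances both:
(1/ρ)|∂P/∂n| = fV + V²/R  →  V² + fR·V − fR·V_g = 0
With fR = 6.62×10⁻⁵ × 1344×10³ m = 89.0 m/s:
V = [−fR + √((fR)² + 4 fR V_g)]/2 = [−89.0 + √(89.0² + 4×89.0×111)]/2 = 64.5 m/s
Subgeostrophic (V < V_g = 111 m/s), as expected around a low.
Converting: 64.5 m/s × 3.6 = 230 km/h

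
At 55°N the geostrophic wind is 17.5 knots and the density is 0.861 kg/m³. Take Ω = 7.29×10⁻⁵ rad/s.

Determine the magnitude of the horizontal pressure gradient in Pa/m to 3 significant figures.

Coriolis parameter at 55°N:
f = 2Ω sin φ = 2 × 7.29×10⁻⁵ × sin 55° = 1.19×10⁻⁴ s⁻¹
Wind speed in SI: 17.5 knots = 9.00 m/s
Geostrophic balance rearranged: |∂P/∂n| = f ρ V_g
|∂P/∂n| = 1.19×10⁻⁴ × 0.861 × 9.00 = 9.26×10⁻⁴ Pa/m

9.26×10⁻⁴ Pa/m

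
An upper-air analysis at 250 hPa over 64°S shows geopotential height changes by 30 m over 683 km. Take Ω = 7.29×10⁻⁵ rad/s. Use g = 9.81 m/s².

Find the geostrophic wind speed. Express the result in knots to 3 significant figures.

Coriolis parameter at 64°S:
f = 2Ω sin φ = 2 × 7.29×10⁻⁵ × sin 64° = 1.31×10⁻⁴ s⁻¹
Height gradient: |∂Z/∂n| = 30 m / 683000 m = 4.39×10⁻⁵
On a pressure surface, geostrophic balance gives V_g = (g/f)|∂Z/∂n|:
V_g = 9.81 × 4.39×10⁻⁵ / 1.31×10⁻⁴ = 3.29 m/s
Converting: 3.29 m/s × 1.944 = 6.39 knots

6.39 knots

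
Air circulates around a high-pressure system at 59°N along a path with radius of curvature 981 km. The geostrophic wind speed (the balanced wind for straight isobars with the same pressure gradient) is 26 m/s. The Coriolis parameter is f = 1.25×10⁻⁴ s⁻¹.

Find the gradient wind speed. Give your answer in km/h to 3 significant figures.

Around a high, pressure-gradient force acts outward with centrifugal, so Coriolis balances both:
fV = (1/ρ)|∂P/∂n| + V²/R  →  V² − fR·V + fR·V_g = 0
With fR = 1.25×10⁻⁴ × 981×10³ m = 123 m/s:
V = [fR − √((fR)² − 4 fR V_g)]/2 = [123 − √(123² − 4×123×26)]/2 = 37.4 m/s
Supergeostrophic (V > V_g = 26 m/s), as expected around a high.
Converting: 37.4 m/s × 3.6 = 135 km/h

135 km/h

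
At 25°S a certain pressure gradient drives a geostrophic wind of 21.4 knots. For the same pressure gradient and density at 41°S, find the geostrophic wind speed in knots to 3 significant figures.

With the same pressure gradient and density, V_g ∝ 1/f ∝ 1/sin φ.
V₂ = V₁ · sin φ₁ / sin φ₂ = 21.4 × sin 25° / sin 41°
V₂ = 21.4 × 0.4226/0.6561 = 13.8 knots

13.8 knots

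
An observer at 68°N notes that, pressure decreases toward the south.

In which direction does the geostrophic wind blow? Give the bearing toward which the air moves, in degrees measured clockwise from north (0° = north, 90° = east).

270°

The pressure-gradient force points toward the south (bearing 180°).
Geostrophic balance: in the Northern Hemisphere the Coriolis force deflects motion to the right, so the geostrophic wind blows 90° to the right of the pressure-gradient force (low pressure on the left).
Rotating 180° by 90° clockwise gives 270° — the wind blows toward the west.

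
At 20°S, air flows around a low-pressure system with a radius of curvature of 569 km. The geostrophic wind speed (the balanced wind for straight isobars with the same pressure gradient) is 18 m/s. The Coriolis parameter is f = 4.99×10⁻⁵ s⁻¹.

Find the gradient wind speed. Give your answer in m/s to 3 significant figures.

Around a low, centrifugal force acts outward with Coriolis, so pressure-gradient force balances both:
(1/ρ)|∂P/∂n| = fV + V²/R  →  V² + fR·V − fR·V_g = 0
With fR = 4.99×10⁻⁵ × 569×10³ m = 28.4 m/s:
V = [−fR + √((fR)² + 4 fR V_g)]/2 = [−28.4 + √(28.4² + 4×28.4×18)]/2 = 12.5 m/s
Subgeostrophic (V < V_g = 18 m/s), as expected around a low.

12.5 m/s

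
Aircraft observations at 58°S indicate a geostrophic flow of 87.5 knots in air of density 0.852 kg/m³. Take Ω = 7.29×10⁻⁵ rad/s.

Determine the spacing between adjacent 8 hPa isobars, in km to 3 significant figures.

169 km

Coriolis parameter at 58°S:
f = 2Ω sin φ = 2 × 7.29×10⁻⁵ × sin 58° = 1.24×10⁻⁴ s⁻¹
Wind speed in SI: 87.5 knots = 45.0 m/s
Geostrophic balance rearranged: |∂P/∂n| = f ρ V_g
|∂P/∂n| = 1.24×10⁻⁴ × 0.852 × 45.0 = 4.74×10⁻³ Pa/m
Isobar spacing: Δn = ΔP/|∂P/∂n| = 800 Pa / 4.74×10⁻³ Pa/m = 168704 m ≈ 169 km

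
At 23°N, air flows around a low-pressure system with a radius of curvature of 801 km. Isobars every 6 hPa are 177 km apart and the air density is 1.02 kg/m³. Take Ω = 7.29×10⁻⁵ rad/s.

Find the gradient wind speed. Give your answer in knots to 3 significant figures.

65.3 knots

Coriolis parameter at 23°N:
f = 2Ω sin φ = 2 × 7.29×10⁻⁵ × sin 23° = 5.70×10⁻⁵ s⁻¹
Pressure gradient: |∂P/∂n| = 600 Pa / 177000 m = 3.39×10⁻³ Pa/m
Geostrophic speed: V_g = |∂P/∂n|/(fρ) = 3.39×10⁻³/(5.70×10⁻⁵ × 1.02) = 58.3 m/s
Around a low, centrifugal force acts outward with Coriolis, so pressure-gradient force balances both:
(1/ρ)|∂P/∂n| = fV + V²/R  →  V² + fR·V − fR·V_g = 0
With fR = 5.70×10⁻⁵ × 801×10³ m = 45.6 m/s:
V = [−fR + √((fR)² + 4 fR V_g)]/2 = [−45.6 + √(45.6² + 4×45.6×58.3)]/2 = 33.6 m/s
Subgeostrophic (V < V_g = 58.3 m/s), as expected around a low.
Converting: 33.6 m/s × 1.944 = 65.3 knots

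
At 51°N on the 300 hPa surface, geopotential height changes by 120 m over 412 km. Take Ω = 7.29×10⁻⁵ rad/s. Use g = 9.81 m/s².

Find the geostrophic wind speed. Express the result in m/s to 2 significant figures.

Coriolis parameter at 51°N:
f = 2Ω sin φ = 2 × 7.29×10⁻⁵ × sin 51° = 1.13×10⁻⁴ s⁻¹
Height gradient: |∂Z/∂n| = 120 m / 412000 m = 2.91×10⁻⁴
On a pressure surface, geostrophic balance gives V_g = (g/f)|∂Z/∂n|:
V_g = 9.81 × 2.91×10⁻⁴ / 1.13×10⁻⁴ = 25.2 m/s

25 m/s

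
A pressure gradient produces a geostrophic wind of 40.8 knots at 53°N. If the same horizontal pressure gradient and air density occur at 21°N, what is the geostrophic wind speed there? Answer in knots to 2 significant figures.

With the same pressure gradient and density, V_g ∝ 1/f ∝ 1/sin φ.
V₂ = V₁ · sin φ₁ / sin φ₂ = 40.8 × sin 53° / sin 21°
V₂ = 40.8 × 0.7986/0.3584 = 91 knots

91 knots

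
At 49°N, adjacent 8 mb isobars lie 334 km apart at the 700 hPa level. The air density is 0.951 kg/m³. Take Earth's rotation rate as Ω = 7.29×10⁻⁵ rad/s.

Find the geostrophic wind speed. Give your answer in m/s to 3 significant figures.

22.9 m/s

Coriolis parameter at 49°N:
f = 2Ω sin φ = 2 × 7.29×10⁻⁵ × sin 49° = 1.10×10⁻⁴ s⁻¹
Pressure gradient: |∂P/∂n| = 800 Pa / 334000 m = 2.40×10⁻³ Pa/m
Geostrophic balance (pressure-gradient force = Coriolis force):
V_g = (1/(fρ)) |∂P/∂n| = 2.40×10⁻³ / (1.10×10⁻⁴ × 0.951) = 22.9 m/s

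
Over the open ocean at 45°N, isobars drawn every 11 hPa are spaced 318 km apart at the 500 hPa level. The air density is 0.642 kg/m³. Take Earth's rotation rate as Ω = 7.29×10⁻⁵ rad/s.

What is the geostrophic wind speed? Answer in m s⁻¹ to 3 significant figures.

Coriolis parameter at 45°N:
f = 2Ω sin φ = 2 × 7.29×10⁻⁵ × sin 45° = 1.03×10⁻⁴ s⁻¹
Pressure gradient: |∂P/∂n| = 1100 Pa / 318000 m = 3.46×10⁻³ Pa/m
Geostrophic balance (pressure-gradient force = Coriolis force):
V_g = (1/(fρ)) |∂P/∂n| = 3.46×10⁻³ / (1.03×10⁻⁴ × 0.642) = 52.3 m/s

52.3 m s⁻¹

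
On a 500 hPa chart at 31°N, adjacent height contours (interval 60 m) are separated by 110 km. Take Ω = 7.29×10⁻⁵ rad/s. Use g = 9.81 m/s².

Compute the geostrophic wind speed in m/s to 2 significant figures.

71 m/s

Coriolis parameter at 31°N:
f = 2Ω sin φ = 2 × 7.29×10⁻⁵ × sin 31° = 7.51×10⁻⁵ s⁻¹
Height gradient: |∂Z/∂n| = 60 m / 110000 m = 5.45×10⁻⁴
On a pressure surface, geostrophic balance gives V_g = (g/f)|∂Z/∂n|:
V_g = 9.81 × 5.45×10⁻⁴ / 7.51×10⁻⁵ = 71.3 m/s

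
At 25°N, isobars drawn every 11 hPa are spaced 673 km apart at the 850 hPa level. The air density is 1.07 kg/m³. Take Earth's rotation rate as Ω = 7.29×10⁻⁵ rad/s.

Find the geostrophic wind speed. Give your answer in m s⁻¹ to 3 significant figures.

24.8 m s⁻¹

Coriolis parameter at 25°N:
f = 2Ω sin φ = 2 × 7.29×10⁻⁵ × sin 25° = 6.16×10⁻⁵ s⁻¹
Pressure gradient: |∂P/∂n| = 1100 Pa / 673000 m = 1.63×10⁻³ Pa/m
Geostrophic balance (pressure-gradient force = Coriolis force):
V_g = (1/(fρ)) |∂P/∂n| = 1.63×10⁻³ / (6.16×10⁻⁵ × 1.07) = 24.8 m/s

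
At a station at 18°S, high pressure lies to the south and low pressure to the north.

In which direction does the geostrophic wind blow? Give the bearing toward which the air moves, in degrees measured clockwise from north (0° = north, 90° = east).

The pressure-gradient force points toward the north (bearing 000°).
Geostrophic balance: in the Southern Hemisphere the Coriolis force deflects motion to the left, so the geostrophic wind blows 90° to the left of the pressure-gradient force (low pressure on the right).
Rotating 000° by 90° counterclockwise gives 270° — the wind blows toward the west.

270°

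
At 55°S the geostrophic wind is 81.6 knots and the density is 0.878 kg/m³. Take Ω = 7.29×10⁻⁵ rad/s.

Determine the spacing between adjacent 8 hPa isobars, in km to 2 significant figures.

180 km

Coriolis parameter at 55°S:
f = 2Ω sin φ = 2 × 7.29×10⁻⁵ × sin 55° = 1.19×10⁻⁴ s⁻¹
Wind speed in SI: 81.6 knots = 42.0 m/s
Geostrophic balance rearranged: |∂P/∂n| = f ρ V_g
|∂P/∂n| = 1.19×10⁻⁴ × 0.878 × 42.0 = 4.40×10⁻³ Pa/m
Isobar spacing: Δn = ΔP/|∂P/∂n| = 800 Pa / 4.40×10⁻³ Pa/m = 181738 m ≈ 180 km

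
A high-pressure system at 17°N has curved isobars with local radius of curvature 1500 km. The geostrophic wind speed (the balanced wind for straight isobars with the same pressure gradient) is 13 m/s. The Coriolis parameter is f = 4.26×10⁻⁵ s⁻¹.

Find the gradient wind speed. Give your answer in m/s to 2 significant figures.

18 m/s

Around a high, pressure-gradient force acts outward with centrifugal, so Coriolis balances both:
fV = (1/ρ)|∂P/∂n| + V²/R  →  V² − fR·V + fR·V_g = 0
With fR = 4.26×10⁻⁵ × 1500×10³ m = 63.9 m/s:
V = [fR − √((fR)² − 4 fR V_g)]/2 = [63.9 − √(63.9² − 4×63.9×13)]/2 = 18.2 m/s
Supergeostrophic (V > V_g = 13 m/s), as expected around a high.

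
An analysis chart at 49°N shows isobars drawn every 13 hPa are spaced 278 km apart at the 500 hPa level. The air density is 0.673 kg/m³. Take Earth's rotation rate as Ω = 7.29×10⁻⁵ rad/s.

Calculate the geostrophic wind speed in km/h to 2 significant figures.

Coriolis parameter at 49°N:
f = 2Ω sin φ = 2 × 7.29×10⁻⁵ × sin 49° = 1.10×10⁻⁴ s⁻¹
Pressure gradient: |∂P/∂n| = 1300 Pa / 278000 m = 4.68×10⁻³ Pa/m
Geostrophic balance (pressure-gradient force = Coriolis force):
V_g = (1/(fρ)) |∂P/∂n| = 4.68×10⁻³ / (1.10×10⁻⁴ × 0.673) = 63.1 m/s
Converting: 63.1 m/s × 3.6 = 230 km/h

230 km/h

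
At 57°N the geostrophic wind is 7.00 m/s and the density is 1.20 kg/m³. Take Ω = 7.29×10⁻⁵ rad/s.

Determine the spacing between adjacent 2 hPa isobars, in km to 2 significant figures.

190 km

Coriolis parameter at 57°N:
f = 2Ω sin φ = 2 × 7.29×10⁻⁵ × sin 57° = 1.22×10⁻⁴ s⁻¹
Geostrophic balance rearranged: |∂P/∂n| = f ρ V_g
|∂P/∂n| = 1.22×10⁻⁴ × 1.20 × 7.00 = 1.03×10⁻³ Pa/m
Isobar spacing: Δn = ΔP/|∂P/∂n| = 200 Pa / 1.03×10⁻³ Pa/m = 194716 m ≈ 190 km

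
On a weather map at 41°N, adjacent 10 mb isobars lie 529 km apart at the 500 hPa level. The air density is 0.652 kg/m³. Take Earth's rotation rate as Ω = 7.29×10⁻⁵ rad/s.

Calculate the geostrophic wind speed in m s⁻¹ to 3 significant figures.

30.3 m s⁻¹

Coriolis parameter at 41°N:
f = 2Ω sin φ = 2 × 7.29×10⁻⁵ × sin 41° = 9.57×10⁻⁵ s⁻¹
Pressure gradient: |∂P/∂n| = 1000 Pa / 529000 m = 1.89×10⁻³ Pa/m
Geostrophic balance (pressure-gradient force = Coriolis force):
V_g = (1/(fρ)) |∂P/∂n| = 1.89×10⁻³ / (9.57×10⁻⁵ × 0.652) = 30.3 m/s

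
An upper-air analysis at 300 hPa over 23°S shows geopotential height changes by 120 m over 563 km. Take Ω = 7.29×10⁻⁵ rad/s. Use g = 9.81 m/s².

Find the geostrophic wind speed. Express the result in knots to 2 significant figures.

Coriolis parameter at 23°S:
f = 2Ω sin φ = 2 × 7.29×10⁻⁵ × sin 23° = 5.70×10⁻⁵ s⁻¹
Height gradient: |∂Z/∂n| = 120 m / 563000 m = 2.13×10⁻⁴
On a pressure surface, geostrophic balance gives V_g = (g/f)|∂Z/∂n|:
V_g = 9.81 × 2.13×10⁻⁴ / 5.70×10⁻⁵ = 36.7 m/s
Converting: 36.7 m/s × 1.944 = 71 knots

71 knots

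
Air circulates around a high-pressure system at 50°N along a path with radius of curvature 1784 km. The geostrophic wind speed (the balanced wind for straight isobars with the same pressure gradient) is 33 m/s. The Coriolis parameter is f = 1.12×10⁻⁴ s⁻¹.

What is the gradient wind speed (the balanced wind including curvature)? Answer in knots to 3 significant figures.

Around a high, pressure-gradient force acts outward with centrifugal, so Coriolis balances both:
fV = (1/ρ)|∂P/∂n| + V²/R  →  V² − fR·V + fR·V_g = 0
With fR = 1.12×10⁻⁴ × 1784×10³ m = 200 m/s:
V = [fR − √((fR)² − 4 fR V_g)]/2 = [200 − √(200² − 4×200×33)]/2 = 41.7 m/s
Supergeostrophic (V > V_g = 33 m/s), as expected around a high.
Converting: 41.7 m/s × 1.944 = 81.1 knots

81.1 knots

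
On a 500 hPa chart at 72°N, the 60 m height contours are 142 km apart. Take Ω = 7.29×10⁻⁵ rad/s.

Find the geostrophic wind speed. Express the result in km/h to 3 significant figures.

108 km/h

Coriolis parameter at 72°N:
f = 2Ω sin φ = 2 × 7.29×10⁻⁵ × sin 72° = 1.39×10⁻⁴ s⁻¹
Height gradient: |∂Z/∂n| = 60 m / 142000 m = 4.23×10⁻⁴
On a pressure surface, geostrophic balance gives V_g = (g/f)|∂Z/∂n|:
V_g = 9.81 × 4.23×10⁻⁴ / 1.39×10⁻⁴ = 29.9 m/s
Converting: 29.9 m/s × 3.6 = 108 km/h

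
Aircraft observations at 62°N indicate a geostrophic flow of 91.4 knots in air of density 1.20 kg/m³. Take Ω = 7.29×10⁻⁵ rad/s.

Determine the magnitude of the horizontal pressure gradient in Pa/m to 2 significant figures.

7.3×10⁻³ Pa/m

Coriolis parameter at 62°N:
f = 2Ω sin φ = 2 × 7.29×10⁻⁵ × sin 62° = 1.29×10⁻⁴ s⁻¹
Wind speed in SI: 91.4 knots = 47.0 m/s
Geostrophic balance rearranged: |∂P/∂n| = f ρ V_g
|∂P/∂n| = 1.29×10⁻⁴ × 1.20 × 47.0 = 7.26×10⁻³ Pa/m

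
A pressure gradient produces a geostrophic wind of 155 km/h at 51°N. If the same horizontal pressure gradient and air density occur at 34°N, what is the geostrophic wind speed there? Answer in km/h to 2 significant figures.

220 km/h

With the same pressure gradient and density, V_g ∝ 1/f ∝ 1/sin φ.
V₂ = V₁ · sin φ₁ / sin φ₂ = 155 × sin 51° / sin 34°
V₂ = 155 × 0.7771/0.5592 = 220 km/h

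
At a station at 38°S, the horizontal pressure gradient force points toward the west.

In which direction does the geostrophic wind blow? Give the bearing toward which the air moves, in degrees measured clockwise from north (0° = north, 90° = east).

180°

The pressure-gradient force points toward the west (bearing 270°).
Geostrophic balance: in the Southern Hemisphere the Coriolis force deflects motion to the left, so the geostrophic wind blows 90° to the left of the pressure-gradient force (low pressure on the right).
Rotating 270° by 90° counterclockwise gives 180° — the wind blows toward the south.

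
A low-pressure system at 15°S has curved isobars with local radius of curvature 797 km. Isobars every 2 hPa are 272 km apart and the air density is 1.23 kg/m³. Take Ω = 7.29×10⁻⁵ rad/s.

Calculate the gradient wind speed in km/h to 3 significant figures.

Coriolis parameter at 15°S:
f = 2Ω sin φ = 2 × 7.29×10⁻⁵ × sin 15° = 3.77×10⁻⁵ s⁻¹
Pressure gradient: |∂P/∂n| = 200 Pa / 272000 m = 7.35×10⁻⁴ Pa/m
Geostrophic speed: V_g = |∂P/∂n|/(fρ) = 7.35×10⁻⁴/(3.77×10⁻⁵ × 1.23) = 15.8 m/s
Around a low, centrifugal force acts outward with Coriolis, so pressure-gradient force balances both:
(1/ρ)|∂P/∂n| = fV + V²/R  →  V² + fR·V − fR·V_g = 0
With fR = 3.77×10⁻⁵ × 797×10³ m = 30.1 m/s:
V = [−fR + √((fR)² + 4 fR V_g)]/2 = [−30.1 + √(30.1² + 4×30.1×15.8)]/2 = 11.5 m/s
Subgeostrophic (V < V_g = 15.8 m/s), as expected around a low.
Converting: 11.5 m/s × 3.6 = 41.3 km/h

41.3 km/h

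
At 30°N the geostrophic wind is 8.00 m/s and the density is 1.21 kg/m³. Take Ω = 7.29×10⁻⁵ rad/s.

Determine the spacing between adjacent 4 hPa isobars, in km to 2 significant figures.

570 km

Coriolis parameter at 30°N:
f = 2Ω sin φ = 2 × 7.29×10⁻⁵ × sin 30° = 7.29×10⁻⁵ s⁻¹
Geostrophic balance rearranged: |∂P/∂n| = f ρ V_g
|∂P/∂n| = 7.29×10⁻⁵ × 1.21 × 8.00 = 7.06×10⁻⁴ Pa/m
Isobar spacing: Δn = ΔP/|∂P/∂n| = 400 Pa / 7.06×10⁻⁴ Pa/m = 566836 m ≈ 570 km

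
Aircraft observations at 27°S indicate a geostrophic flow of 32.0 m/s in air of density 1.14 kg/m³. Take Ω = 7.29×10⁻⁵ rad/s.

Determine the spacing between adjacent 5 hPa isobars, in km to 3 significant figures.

207 km

Coriolis parameter at 27°S:
f = 2Ω sin φ = 2 × 7.29×10⁻⁵ × sin 27° = 6.62×10⁻⁵ s⁻¹
Geostrophic balance rearranged: |∂P/∂n| = f ρ V_g
|∂P/∂n| = 6.62×10⁻⁵ × 1.14 × 32.0 = 2.41×10⁻³ Pa/m
Isobar spacing: Δn = ΔP/|∂P/∂n| = 500 Pa / 2.41×10⁻³ Pa/m = 207067 m ≈ 207 km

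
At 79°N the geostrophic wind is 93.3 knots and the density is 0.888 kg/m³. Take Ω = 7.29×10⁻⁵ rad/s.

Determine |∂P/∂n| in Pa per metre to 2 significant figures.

Coriolis parameter at 79°N:
f = 2Ω sin φ = 2 × 7.29×10⁻⁵ × sin 79° = 1.43×10⁻⁴ s⁻¹
Wind speed in SI: 93.3 knots = 48.0 m/s
Geostrophic balance rearranged: |∂P/∂n| = f ρ V_g
|∂P/∂n| = 1.43×10⁻⁴ × 0.888 × 48.0 = 6.10×10⁻³ Pa/m

6.1×10⁻³ Pa/m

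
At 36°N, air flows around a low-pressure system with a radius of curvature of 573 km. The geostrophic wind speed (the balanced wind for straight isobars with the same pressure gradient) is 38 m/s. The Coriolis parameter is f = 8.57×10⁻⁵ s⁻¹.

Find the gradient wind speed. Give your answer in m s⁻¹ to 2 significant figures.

25 m s⁻¹

Around a low, centrifugal force acts outward with Coriolis, so pressure-gradient force balances both:
(1/ρ)|∂P/∂n| = fV + V²/R  →  V² + fR·V − fR·V_g = 0
With fR = 8.57×10⁻⁵ × 573×10³ m = 49.1 m/s:
V = [−fR + √((fR)² + 4 fR V_g)]/2 = [−49.1 + √(49.1² + 4×49.1×38)]/2 = 25.1 m/s
Subgeostrophic (V < V_g = 38 m/s), as expected around a low.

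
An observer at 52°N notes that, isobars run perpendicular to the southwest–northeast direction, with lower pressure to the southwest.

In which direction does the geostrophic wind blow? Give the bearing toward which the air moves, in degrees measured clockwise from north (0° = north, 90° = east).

315°

The pressure-gradient force points toward the southwest (bearing 225°).
Geostrophic balance: in the Northern Hemisphere the Coriolis force deflects motion to the right, so the geostrophic wind blows 90° to the right of the pressure-gradient force (low pressure on the left).
Rotating 225° by 90° clockwise gives 315° — the wind blows toward the northwest.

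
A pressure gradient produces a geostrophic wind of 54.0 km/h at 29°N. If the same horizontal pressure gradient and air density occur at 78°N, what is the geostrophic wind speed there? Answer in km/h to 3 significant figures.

With the same pressure gradient and density, V_g ∝ 1/f ∝ 1/sin φ.
V₂ = V₁ · sin φ₁ / sin φ₂ = 54.0 × sin 29° / sin 78°
V₂ = 54.0 × 0.4848/0.9781 = 26.8 km/h

26.8 km/h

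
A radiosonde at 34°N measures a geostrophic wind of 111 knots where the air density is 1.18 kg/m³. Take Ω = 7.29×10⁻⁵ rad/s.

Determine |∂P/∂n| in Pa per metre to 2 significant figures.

5.5×10⁻³ Pa/m

Coriolis parameter at 34°N:
f = 2Ω sin φ = 2 × 7.29×10⁻⁵ × sin 34° = 8.15×10⁻⁵ s⁻¹
Wind speed in SI: 111 knots = 57.1 m/s
Geostrophic balance rearranged: |∂P/∂n| = f ρ V_g
|∂P/∂n| = 8.15×10⁻⁵ × 1.18 × 57.1 = 5.49×10⁻³ Pa/m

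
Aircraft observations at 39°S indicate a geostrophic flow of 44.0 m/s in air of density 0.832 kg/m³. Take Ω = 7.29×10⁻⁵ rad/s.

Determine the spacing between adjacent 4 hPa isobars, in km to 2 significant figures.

120 km

Coriolis parameter at 39°S:
f = 2Ω sin φ = 2 × 7.29×10⁻⁵ × sin 39° = 9.18×10⁻⁵ s⁻¹
Geostrophic balance rearranged: |∂P/∂n| = f ρ V_g
|∂P/∂n| = 9.18×10⁻⁵ × 0.832 × 44.0 = 3.36×10⁻³ Pa/m
Isobar spacing: Δn = ΔP/|∂P/∂n| = 400 Pa / 3.36×10⁻³ Pa/m = 119084 m ≈ 120 km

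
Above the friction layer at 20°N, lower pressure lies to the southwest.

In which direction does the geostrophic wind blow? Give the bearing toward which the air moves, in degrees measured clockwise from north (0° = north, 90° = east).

315°

The pressure-gradient force points toward the southwest (bearing 225°).
Geostrophic balance: in the Northern Hemisphere the Coriolis force deflects motion to the right, so the geostrophic wind blows 90° to the right of the pressure-gradient force (low pressure on the left).
Rotating 225° by 90° clockwise gives 315° — the wind blows toward the northwest.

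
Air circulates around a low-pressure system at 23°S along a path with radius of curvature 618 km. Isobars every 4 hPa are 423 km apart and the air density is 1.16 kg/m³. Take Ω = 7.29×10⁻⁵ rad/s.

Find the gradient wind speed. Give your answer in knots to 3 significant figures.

Coriolis parameter at 23°S:
f = 2Ω sin φ = 2 × 7.29×10⁻⁵ × sin 23° = 5.70×10⁻⁵ s⁻¹
Pressure gradient: |∂P/∂n| = 400 Pa / 423000 m = 9.46×10⁻⁴ Pa/m
Geostrophic speed: V_g = |∂P/∂n|/(fρ) = 9.46×10⁻⁴/(5.70×10⁻⁵ × 1.16) = 14.3 m/s
Around a low, centrifugal force acts outward with Coriolis, so pressure-gradient force balances both:
(1/ρ)|∂P/∂n| = fV + V²/R  →  V² + fR·V − fR·V_g = 0
With fR = 5.70×10⁻⁵ × 618×10³ m = 35.2 m/s:
V = [−fR + √((fR)² + 4 fR V_g)]/2 = [−35.2 + √(35.2² + 4×35.2×14.3)]/2 = 10.9 m/s
Subgeostrophic (V < V_g = 14.3 m/s), as expected around a low.
Converting: 10.9 m/s × 1.944 = 21.2 knots

21.2 knots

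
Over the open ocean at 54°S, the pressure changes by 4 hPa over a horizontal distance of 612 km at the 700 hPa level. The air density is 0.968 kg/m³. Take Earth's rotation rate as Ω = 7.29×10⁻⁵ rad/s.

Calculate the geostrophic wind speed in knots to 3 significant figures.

11.1 knots

Coriolis parameter at 54°S:
f = 2Ω sin φ = 2 × 7.29×10⁻⁵ × sin 54° = 1.18×10⁻⁴ s⁻¹
Pressure gradient: |∂P/∂n| = 400 Pa / 612000 m = 6.54×10⁻⁴ Pa/m
Geostrophic balance (pressure-gradient force = Coriolis force):
V_g = (1/(fρ)) |∂P/∂n| = 6.54×10⁻⁴ / (1.18×10⁻⁴ × 0.968) = 5.72 m/s
Converting: 5.72 m/s × 1.944 = 11.1 knots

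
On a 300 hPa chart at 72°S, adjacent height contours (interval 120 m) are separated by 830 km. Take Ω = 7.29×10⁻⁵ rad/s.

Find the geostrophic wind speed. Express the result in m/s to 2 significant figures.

Coriolis parameter at 72°S:
f = 2Ω sin φ = 2 × 7.29×10⁻⁵ × sin 72° = 1.39×10⁻⁴ s⁻¹
Height gradient: |∂Z/∂n| = 120 m / 830000 m = 1.45×10⁻⁴
On a pressure surface, geostrophic balance gives V_g = (g/f)|∂Z/∂n|:
V_g = 9.81 × 1.45×10⁻⁴ / 1.39×10⁻⁴ = 10.2 m/s

10 m/s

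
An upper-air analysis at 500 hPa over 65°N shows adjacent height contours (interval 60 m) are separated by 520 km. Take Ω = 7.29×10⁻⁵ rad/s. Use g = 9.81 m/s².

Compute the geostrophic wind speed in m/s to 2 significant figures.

8.6 m/s

Coriolis parameter at 65°N:
f = 2Ω sin φ = 2 × 7.29×10⁻⁵ × sin 65° = 1.32×10⁻⁴ s⁻¹
Height gradient: |∂Z/∂n| = 60 m / 520000 m = 1.15×10⁻⁴
On a pressure surface, geostrophic balance gives V_g = (g/f)|∂Z/∂n|:
V_g = 9.81 × 1.15×10⁻⁴ / 1.32×10⁻⁴ = 8.57 m/s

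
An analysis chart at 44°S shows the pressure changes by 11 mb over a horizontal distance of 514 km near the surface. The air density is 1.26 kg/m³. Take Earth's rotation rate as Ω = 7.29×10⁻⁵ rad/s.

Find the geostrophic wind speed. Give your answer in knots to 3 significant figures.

Coriolis parameter at 44°S:
f = 2Ω sin φ = 2 × 7.29×10⁻⁵ × sin 44° = 1.01×10⁻⁴ s⁻¹
Pressure gradient: |∂P/∂n| = 1100 Pa / 514000 m = 2.14×10⁻³ Pa/m
Geostrophic balance (pressure-gradient force = Coriolis force):
V_g = (1/(fρ)) |∂P/∂n| = 2.14×10⁻³ / (1.01×10⁻⁴ × 1.26) = 16.8 m/s
Converting: 16.8 m/s × 1.944 = 32.6 knots

32.6 knots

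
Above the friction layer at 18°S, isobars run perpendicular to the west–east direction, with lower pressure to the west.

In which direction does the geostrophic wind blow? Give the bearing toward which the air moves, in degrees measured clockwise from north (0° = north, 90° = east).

The pressure-gradient force points toward the west (bearing 270°).
Geostrophic balance: in the Southern Hemisphere the Coriolis force deflects motion to the left, so the geostrophic wind blows 90° to the left of the pressure-gradient force (low pressure on the right).
Rotating 270° by 90° counterclockwise gives 180° — the wind blows toward the south.

180°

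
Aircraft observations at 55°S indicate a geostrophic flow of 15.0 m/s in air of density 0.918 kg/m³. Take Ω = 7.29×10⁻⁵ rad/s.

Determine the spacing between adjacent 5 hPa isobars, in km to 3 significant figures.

304 km

Coriolis parameter at 55°S:
f = 2Ω sin φ = 2 × 7.29×10⁻⁵ × sin 55° = 1.19×10⁻⁴ s⁻¹
Geostrophic balance rearranged: |∂P/∂n| = f ρ V_g
|∂P/∂n| = 1.19×10⁻⁴ × 0.918 × 15.0 = 1.64×10⁻³ Pa/m
Isobar spacing: Δn = ΔP/|∂P/∂n| = 500 Pa / 1.64×10⁻³ Pa/m = 304028 m ≈ 304 km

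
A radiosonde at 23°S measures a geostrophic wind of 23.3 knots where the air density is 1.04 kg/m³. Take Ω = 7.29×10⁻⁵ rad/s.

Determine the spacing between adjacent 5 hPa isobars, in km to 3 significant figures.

704 km

Coriolis parameter at 23°S:
f = 2Ω sin φ = 2 × 7.29×10⁻⁵ × sin 23° = 5.70×10⁻⁵ s⁻¹
Wind speed in SI: 23.3 knots = 12.0 m/s
Geostrophic balance rearranged: |∂P/∂n| = f ρ V_g
|∂P/∂n| = 5.70×10⁻⁵ × 1.04 × 12.0 = 7.10×10⁻⁴ Pa/m
Isobar spacing: Δn = ΔP/|∂P/∂n| = 500 Pa / 7.10×10⁻⁴ Pa/m = 704056 m ≈ 704 km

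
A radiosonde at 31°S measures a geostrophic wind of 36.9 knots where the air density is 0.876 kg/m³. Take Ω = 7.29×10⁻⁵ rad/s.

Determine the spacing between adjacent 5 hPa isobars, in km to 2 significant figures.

Coriolis parameter at 31°S:
f = 2Ω sin φ = 2 × 7.29×10⁻⁵ × sin 31° = 7.51×10⁻⁵ s⁻¹
Wind speed in SI: 36.9 knots = 19.0 m/s
Geostrophic balance rearranged: |∂P/∂n| = f ρ V_g
|∂P/∂n| = 7.51×10⁻⁵ × 0.876 × 19.0 = 1.25×10⁻³ Pa/m
Isobar spacing: Δn = ΔP/|∂P/∂n| = 500 Pa / 1.25×10⁻³ Pa/m = 400410 m ≈ 400 km

400 km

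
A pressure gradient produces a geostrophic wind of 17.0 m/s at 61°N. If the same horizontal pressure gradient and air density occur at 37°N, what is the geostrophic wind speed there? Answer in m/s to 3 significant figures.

24.7 m/s

With the same pressure gradient and density, V_g ∝ 1/f ∝ 1/sin φ.
V₂ = V₁ · sin φ₁ / sin φ₂ = 17.0 × sin 61° / sin 37°
V₂ = 17.0 × 0.8746/0.6018 = 24.7 m/s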